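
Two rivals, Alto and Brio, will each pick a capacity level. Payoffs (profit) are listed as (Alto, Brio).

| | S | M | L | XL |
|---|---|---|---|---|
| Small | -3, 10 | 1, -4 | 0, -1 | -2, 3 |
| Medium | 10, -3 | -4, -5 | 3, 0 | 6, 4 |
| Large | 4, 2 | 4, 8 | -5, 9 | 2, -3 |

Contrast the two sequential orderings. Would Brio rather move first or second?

first

If Alto leads: Brio's best replies are Small→S, Medium→XL, Large→L; Alto's induced payoffs -3, 6, -5; outcome (Medium, XL), payoffs (6, 4).
If Brio leads: Alto's best replies are S→Medium, M→Large, L→Medium, XL→Medium; Brio's induced payoffs -3, 8, 0, 4; outcome (Large, M), payoffs (4, 8).
Brio gets 8 moving first and 4 moving second, so Brio prefers to move first.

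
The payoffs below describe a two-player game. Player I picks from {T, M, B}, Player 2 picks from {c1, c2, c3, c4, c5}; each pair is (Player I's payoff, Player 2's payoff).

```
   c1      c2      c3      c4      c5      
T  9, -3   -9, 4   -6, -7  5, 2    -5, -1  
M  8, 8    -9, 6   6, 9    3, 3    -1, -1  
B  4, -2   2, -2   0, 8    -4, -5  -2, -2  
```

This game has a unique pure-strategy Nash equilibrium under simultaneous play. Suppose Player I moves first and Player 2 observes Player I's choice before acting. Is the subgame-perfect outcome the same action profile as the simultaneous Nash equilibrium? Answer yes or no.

yes

Backward induction with Player I moving first.
- T: Player 2 compares -3, 4, -7, 2, -1 and picks c2; Player I would get -9.
- M: Player 2 compares 8, 6, 9, 3, -1 and picks c3; Player I would get 6.
- B: Player 2 compares -2, -2, 8, -5, -2 and picks c3; Player I would get 0.
Player I's induced payoffs are -9, 6, 0, so Player I commits to M. Subgame-perfect outcome: (M, c3) with payoffs (6, 9).
For the simultaneous game, intersect best replies.
Player I's best replies: c1→T; c2→B; c3→M; c4→T; c5→M.
Player 2's best replies: T→c2; M→c3; B→c3.
Only (M, c3) has each player best-responding; Nash payoffs (6, 9).
Sequential outcome (M, c3) coincides with the Nash profile (M, c3).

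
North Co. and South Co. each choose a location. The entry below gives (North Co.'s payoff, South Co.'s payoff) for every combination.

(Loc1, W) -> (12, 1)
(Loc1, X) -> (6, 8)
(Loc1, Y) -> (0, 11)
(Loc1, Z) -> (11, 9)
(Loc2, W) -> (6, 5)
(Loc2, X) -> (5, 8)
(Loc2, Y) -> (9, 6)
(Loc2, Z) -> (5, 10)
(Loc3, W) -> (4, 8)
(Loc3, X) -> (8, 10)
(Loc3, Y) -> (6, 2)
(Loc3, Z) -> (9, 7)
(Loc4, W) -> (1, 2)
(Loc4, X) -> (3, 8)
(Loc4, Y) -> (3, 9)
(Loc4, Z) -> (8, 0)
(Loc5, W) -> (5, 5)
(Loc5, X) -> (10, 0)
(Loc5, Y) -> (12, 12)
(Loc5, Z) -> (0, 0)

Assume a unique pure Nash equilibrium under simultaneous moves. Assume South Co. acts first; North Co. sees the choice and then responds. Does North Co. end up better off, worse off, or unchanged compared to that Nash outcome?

unchanged

Backward induction with South Co. moving first.
- W: BR = Loc1, leader payoff 1.
- X: BR = Loc5, leader payoff 0.
- Y: BR = Loc5, leader payoff 12.
- Z: BR = Loc1, leader payoff 9.
Among 1, 0, 12, 9, the best is 12 at Y. Subgame-perfect outcome: (Loc5, Y) with payoffs (12, 12).
Now find the simultaneous Nash equilibrium.
North Co.'s best replies: W→Loc1; X→Loc5; Y→Loc5; Z→Loc1.
South Co.'s best replies: Loc1→Y; Loc2→Z; Loc3→X; Loc4→Y; Loc5→Y.
Only (Loc5, Y) has each player best-responding; Nash payoffs (12, 12).
North Co. earns 12 sequentially versus 12 at the Nash outcome: unchanged.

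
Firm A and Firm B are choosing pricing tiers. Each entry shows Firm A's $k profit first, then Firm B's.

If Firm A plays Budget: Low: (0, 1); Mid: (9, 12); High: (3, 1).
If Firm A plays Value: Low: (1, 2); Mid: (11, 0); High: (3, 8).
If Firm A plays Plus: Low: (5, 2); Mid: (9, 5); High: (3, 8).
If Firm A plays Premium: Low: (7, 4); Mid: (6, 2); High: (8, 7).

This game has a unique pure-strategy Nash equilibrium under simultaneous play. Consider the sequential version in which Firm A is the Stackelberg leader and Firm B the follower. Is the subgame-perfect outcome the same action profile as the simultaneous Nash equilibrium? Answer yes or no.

no

Firm B best-responds to each possible Firm A move:
- Budget: Firm B compares 1, 12, 1 and picks Mid; Firm A would get 9.
- Value: Firm B compares 2, 0, 8 and picks High; Firm A would get 3.
- Plus: Firm B compares 2, 5, 8 and picks High; Firm A would get 3.
- Premium: Firm B compares 4, 2, 7 and picks High; Firm A would get 8.
Maximizing over 9, 3, 3, 8, Firm A chooses Budget. Subgame-perfect outcome: (Budget, Mid) with payoffs (9, 12).
For the simultaneous game, intersect best replies.
Firm A's best replies: Low→Premium; Mid→Value; High→Premium.
Firm B's best replies: Budget→Mid; Value→High; Plus→High; Premium→High.
The unique mutual best reply is (Premium, High), giving (8, 7).
Sequential outcome (Budget, Mid) differs from the Nash profile (Premium, High).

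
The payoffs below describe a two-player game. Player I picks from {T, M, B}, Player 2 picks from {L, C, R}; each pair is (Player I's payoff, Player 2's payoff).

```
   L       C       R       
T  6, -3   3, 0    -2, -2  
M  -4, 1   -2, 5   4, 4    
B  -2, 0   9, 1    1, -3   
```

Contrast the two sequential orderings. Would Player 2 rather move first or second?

first

If Player I leads: Player 2's best replies are T→C, M→C, B→C; Player I's induced payoffs 3, -2, 9; outcome (B, C), payoffs (9, 1).
If Player 2 leads: Player I's best replies are L→T, C→B, R→M; Player 2's induced payoffs -3, 1, 4; outcome (M, R), payoffs (4, 4).
Player 2 gets 4 moving first and 1 moving second, so Player 2 prefers to move first.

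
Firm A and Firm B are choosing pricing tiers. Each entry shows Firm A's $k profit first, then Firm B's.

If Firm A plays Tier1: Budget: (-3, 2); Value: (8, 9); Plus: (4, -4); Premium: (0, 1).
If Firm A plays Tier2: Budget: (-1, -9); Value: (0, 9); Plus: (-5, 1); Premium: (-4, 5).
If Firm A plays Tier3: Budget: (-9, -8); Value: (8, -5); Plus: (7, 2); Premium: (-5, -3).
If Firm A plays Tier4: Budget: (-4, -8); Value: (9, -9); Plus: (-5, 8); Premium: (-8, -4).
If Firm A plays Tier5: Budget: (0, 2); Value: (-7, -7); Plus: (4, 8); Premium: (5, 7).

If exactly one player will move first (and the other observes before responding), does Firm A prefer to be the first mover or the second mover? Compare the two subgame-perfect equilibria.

If Firm A leads: Firm B's best replies are Tier1→Value, Tier2→Value, Tier3→Plus, Tier4→Plus, Tier5→Plus; Firm A's induced payoffs 8, 0, 7, -5, 4; outcome (Tier1, Value), payoffs (8, 9).
If Firm B leads: Firm A's best replies are Budget→Tier5, Value→Tier4, Plus→Tier3, Premium→Tier5; Firm B's induced payoffs 2, -9, 2, 7; outcome (Tier5, Premium), payoffs (5, 7).
Firm A gets 8 moving first and 5 moving second, so Firm A prefers to move first.

first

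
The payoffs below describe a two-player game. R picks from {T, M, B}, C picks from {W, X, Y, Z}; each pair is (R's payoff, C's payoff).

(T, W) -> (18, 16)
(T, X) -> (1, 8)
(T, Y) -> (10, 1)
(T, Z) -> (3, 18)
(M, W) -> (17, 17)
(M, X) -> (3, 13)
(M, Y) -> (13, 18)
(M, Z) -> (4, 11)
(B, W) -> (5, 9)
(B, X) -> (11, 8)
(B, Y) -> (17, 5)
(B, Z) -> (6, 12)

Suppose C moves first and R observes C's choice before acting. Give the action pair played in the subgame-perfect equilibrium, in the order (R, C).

(T, W)

Solve by backward induction (C leads).
- W: BR = T, leader payoff 16.
- X: BR = B, leader payoff 8.
- Y: BR = B, leader payoff 5.
- Z: BR = B, leader payoff 12.
C's induced payoffs are 16, 8, 5, 12, so C commits to W. Subgame-perfect outcome: (T, W) with payoffs (18, 16).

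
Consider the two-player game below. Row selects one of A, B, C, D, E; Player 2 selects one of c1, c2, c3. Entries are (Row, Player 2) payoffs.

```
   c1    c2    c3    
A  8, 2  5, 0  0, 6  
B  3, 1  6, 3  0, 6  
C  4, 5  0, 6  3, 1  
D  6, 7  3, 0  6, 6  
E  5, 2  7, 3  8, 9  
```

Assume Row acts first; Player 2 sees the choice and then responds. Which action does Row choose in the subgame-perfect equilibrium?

E

Player 2 best-responds to each possible Row move:
- A → Player 2 plays c3 (best of 2, 0, 6); Row gets 0.
- B → Player 2 plays c3 (best of 1, 3, 6); Row gets 0.
- C → Player 2 plays c2 (best of 5, 6, 1); Row gets 0.
- D → Player 2 plays c1 (best of 7, 0, 6); Row gets 6.
- E → Player 2 plays c3 (best of 2, 3, 9); Row gets 8.
Maximizing over 0, 0, 0, 6, 8, Row chooses E. Subgame-perfect outcome: (E, c3) with payoffs (8, 9).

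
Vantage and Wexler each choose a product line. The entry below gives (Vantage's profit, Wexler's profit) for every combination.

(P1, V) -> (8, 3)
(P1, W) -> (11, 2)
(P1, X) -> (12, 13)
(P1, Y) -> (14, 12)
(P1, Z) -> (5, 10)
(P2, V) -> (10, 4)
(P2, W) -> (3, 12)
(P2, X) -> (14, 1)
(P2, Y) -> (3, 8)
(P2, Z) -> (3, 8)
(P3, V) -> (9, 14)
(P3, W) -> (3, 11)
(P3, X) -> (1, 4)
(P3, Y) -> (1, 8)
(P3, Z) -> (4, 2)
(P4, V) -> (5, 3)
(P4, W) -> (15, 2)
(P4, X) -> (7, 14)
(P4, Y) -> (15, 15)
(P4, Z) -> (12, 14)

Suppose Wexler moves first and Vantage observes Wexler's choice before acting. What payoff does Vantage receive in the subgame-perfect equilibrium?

Backward induction with Wexler moving first.
- V: BR = P2, leader payoff 4.
- W: BR = P4, leader payoff 2.
- X: BR = P2, leader payoff 1.
- Y: BR = P4, leader payoff 15.
- Z: BR = P4, leader payoff 14.
Wexler's induced payoffs are 4, 2, 1, 15, 14, so Wexler commits to Y. Subgame-perfect outcome: (P4, Y) with payoffs (15, 15).

15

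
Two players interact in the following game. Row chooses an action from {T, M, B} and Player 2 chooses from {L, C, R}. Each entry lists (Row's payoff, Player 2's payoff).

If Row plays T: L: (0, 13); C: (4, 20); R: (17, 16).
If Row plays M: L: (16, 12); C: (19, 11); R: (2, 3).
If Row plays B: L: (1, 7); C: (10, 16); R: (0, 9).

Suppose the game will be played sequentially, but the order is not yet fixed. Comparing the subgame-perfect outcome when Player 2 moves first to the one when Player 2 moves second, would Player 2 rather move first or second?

If Row leads: Player 2's best replies are T→C, M→L, B→C; Row's induced payoffs 4, 16, 10; outcome (M, L), payoffs (16, 12).
If Player 2 leads: Row's best replies are L→M, C→M, R→T; Player 2's induced payoffs 12, 11, 16; outcome (T, R), payoffs (17, 16).
Player 2 gets 16 moving first and 12 moving second, so Player 2 prefers to move first.

first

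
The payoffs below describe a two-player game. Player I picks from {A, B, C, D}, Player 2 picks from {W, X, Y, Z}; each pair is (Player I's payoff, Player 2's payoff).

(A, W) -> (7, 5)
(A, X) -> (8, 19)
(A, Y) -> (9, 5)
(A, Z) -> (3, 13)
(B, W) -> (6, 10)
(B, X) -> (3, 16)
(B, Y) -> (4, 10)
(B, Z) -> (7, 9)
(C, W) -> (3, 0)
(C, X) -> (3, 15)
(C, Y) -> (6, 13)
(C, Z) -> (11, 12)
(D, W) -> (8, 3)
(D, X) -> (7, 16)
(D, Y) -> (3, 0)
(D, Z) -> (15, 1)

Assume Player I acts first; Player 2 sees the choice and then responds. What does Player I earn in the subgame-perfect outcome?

8

Backward induction with Player I moving first.
- A → Player 2 plays X (best of 5, 19, 5, 13); Player I gets 8.
- B → Player 2 plays X (best of 10, 16, 10, 9); Player I gets 3.
- C → Player 2 plays X (best of 0, 15, 13, 12); Player I gets 3.
- D → Player 2 plays X (best of 3, 16, 0, 1); Player I gets 7.
Among 8, 3, 3, 7, the best is 8 at A. Subgame-perfect outcome: (A, X) with payoffs (8, 19).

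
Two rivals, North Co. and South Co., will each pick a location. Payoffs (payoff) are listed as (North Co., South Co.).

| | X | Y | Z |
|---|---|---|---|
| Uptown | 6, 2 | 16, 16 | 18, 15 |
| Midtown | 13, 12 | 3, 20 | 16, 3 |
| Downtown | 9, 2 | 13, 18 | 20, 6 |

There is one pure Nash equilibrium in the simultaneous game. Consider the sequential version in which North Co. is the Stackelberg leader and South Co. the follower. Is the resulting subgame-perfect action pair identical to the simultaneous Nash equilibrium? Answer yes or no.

yes

South Co. best-responds to each possible North Co. move:
- Uptown: South Co. compares 2, 16, 15 and picks Y; North Co. would get 16.
- Midtown: South Co. compares 12, 20, 3 and picks Y; North Co. would get 3.
- Downtown: South Co. compares 2, 18, 6 and picks Y; North Co. would get 13.
Among 16, 3, 13, the best is 16 at Uptown. Subgame-perfect outcome: (Uptown, Y) with payoffs (16, 16).
Under simultaneous play:
North Co.'s best replies: X→Midtown; Y→Uptown; Z→Downtown.
South Co.'s best replies: Uptown→Y; Midtown→Y; Downtown→Y.
The unique mutual best reply is (Uptown, Y), giving (16, 16).
Sequential outcome (Uptown, Y) coincides with the Nash profile (Uptown, Y).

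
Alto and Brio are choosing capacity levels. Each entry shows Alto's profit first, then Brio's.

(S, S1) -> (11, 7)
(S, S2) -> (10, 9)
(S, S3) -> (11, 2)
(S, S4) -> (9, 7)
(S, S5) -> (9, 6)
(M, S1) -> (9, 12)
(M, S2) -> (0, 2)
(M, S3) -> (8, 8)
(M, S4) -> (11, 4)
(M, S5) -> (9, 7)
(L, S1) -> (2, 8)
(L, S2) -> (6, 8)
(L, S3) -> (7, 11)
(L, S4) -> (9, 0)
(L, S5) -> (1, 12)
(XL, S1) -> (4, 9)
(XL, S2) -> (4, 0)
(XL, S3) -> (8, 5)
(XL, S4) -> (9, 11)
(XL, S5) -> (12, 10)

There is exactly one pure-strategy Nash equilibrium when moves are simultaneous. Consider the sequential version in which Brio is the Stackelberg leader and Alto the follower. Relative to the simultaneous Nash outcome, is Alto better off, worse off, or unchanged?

Work backward from Alto's decision.
- S1 → Alto plays S (best of 11, 9, 2, 4); Brio gets 7.
- S2 → Alto plays S (best of 10, 0, 6, 4); Brio gets 9.
- S3 → Alto plays S (best of 11, 8, 7, 8); Brio gets 2.
- S4 → Alto plays M (best of 9, 11, 9, 9); Brio gets 4.
- S5 → Alto plays XL (best of 9, 9, 1, 12); Brio gets 10.
Brio's induced payoffs are 7, 9, 2, 4, 10, so Brio commits to S5. Subgame-perfect outcome: (XL, S5) with payoffs (12, 10).
Under simultaneous play:
Alto's best replies: S1→S; S2→S; S3→S; S4→M; S5→XL.
Brio's best replies: S→S2; M→S1; L→S5; XL→S4.
The unique mutual best reply is (S, S2), giving (10, 9).
Alto earns 12 sequentially versus 10 at the Nash outcome: better off.

better off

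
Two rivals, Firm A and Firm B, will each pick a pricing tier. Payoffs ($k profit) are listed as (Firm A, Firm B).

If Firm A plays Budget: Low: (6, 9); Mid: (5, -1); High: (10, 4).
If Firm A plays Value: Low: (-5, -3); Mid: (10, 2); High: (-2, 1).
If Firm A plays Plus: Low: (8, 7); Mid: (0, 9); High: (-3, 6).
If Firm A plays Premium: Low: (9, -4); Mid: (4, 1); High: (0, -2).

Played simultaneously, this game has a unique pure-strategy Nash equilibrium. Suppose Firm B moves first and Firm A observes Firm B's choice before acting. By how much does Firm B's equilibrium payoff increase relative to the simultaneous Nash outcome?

2

Solve by backward induction (Firm B leads).
- Low: Firm A compares 6, -5, 8, 9 and picks Premium; Firm B would get -4.
- Mid: Firm A compares 5, 10, 0, 4 and picks Value; Firm B would get 2.
- High: Firm A compares 10, -2, -3, 0 and picks Budget; Firm B would get 4.
Maximizing over -4, 2, 4, Firm B chooses High. Subgame-perfect outcome: (Budget, High) with payoffs (10, 4).
For the simultaneous game, intersect best replies.
Firm A's best replies: Low→Premium; Mid→Value; High→Budget.
Firm B's best replies: Budget→Low; Value→Mid; Plus→Mid; Premium→Mid.
Only (Value, Mid) has each player best-responding; Nash payoffs (10, 2).
Firm B's commitment gain: 4 − 2 = 2.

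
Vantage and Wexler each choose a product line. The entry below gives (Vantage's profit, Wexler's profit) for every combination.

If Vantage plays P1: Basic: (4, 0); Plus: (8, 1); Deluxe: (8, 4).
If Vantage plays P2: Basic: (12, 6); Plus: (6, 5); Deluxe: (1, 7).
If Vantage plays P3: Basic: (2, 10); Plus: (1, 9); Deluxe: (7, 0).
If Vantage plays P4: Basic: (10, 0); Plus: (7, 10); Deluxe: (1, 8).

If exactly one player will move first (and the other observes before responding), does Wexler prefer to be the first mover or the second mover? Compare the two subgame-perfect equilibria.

If Vantage leads: Wexler's best replies are P1→Deluxe, P2→Deluxe, P3→Basic, P4→Plus; Vantage's induced payoffs 8, 1, 2, 7; outcome (P1, Deluxe), payoffs (8, 4).
If Wexler leads: Vantage's best replies are Basic→P2, Plus→P1, Deluxe→P1; Wexler's induced payoffs 6, 1, 4; outcome (P2, Basic), payoffs (12, 6).
Wexler gets 6 moving first and 4 moving second, so Wexler prefers to move first.

first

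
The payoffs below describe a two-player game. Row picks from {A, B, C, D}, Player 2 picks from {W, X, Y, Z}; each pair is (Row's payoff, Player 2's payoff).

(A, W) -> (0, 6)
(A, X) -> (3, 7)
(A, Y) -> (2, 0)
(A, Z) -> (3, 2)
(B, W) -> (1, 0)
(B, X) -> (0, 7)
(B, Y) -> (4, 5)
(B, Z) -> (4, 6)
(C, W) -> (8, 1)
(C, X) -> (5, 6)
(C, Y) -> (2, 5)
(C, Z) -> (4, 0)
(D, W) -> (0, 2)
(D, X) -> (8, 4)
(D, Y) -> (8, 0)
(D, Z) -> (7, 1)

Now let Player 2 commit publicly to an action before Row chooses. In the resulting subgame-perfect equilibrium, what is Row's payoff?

Solve by backward induction (Player 2 leads).
- W: Row compares 0, 1, 8, 0 and picks C; Player 2 would get 1.
- X: Row compares 3, 0, 5, 8 and picks D; Player 2 would get 4.
- Y: Row compares 2, 4, 2, 8 and picks D; Player 2 would get 0.
- Z: Row compares 3, 4, 4, 7 and picks D; Player 2 would get 1.
Player 2's induced payoffs are 1, 4, 0, 1, so Player 2 commits to X. Subgame-perfect outcome: (D, X) with payoffs (8, 4).

8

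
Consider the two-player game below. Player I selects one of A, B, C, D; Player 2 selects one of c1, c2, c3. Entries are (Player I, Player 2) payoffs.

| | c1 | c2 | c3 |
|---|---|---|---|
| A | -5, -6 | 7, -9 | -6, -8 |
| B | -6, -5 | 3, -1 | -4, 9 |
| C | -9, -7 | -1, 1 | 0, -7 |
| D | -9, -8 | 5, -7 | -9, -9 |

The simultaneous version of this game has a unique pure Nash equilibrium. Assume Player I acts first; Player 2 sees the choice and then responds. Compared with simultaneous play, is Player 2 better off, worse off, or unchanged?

worse off

Work backward from Player 2's decision.
- A: Player 2 compares -6, -9, -8 and picks c1; Player I would get -5.
- B: Player 2 compares -5, -1, 9 and picks c3; Player I would get -4.
- C: Player 2 compares -7, 1, -7 and picks c2; Player I would get -1.
- D: Player 2 compares -8, -7, -9 and picks c2; Player I would get 5.
Player I's induced payoffs are -5, -4, -1, 5, so Player I commits to D. Subgame-perfect outcome: (D, c2) with payoffs (5, -7).
For the simultaneous game, intersect best replies.
Player I's best replies: c1→A; c2→A; c3→C.
Player 2's best replies: A→c1; B→c3; C→c2; D→c2.
The unique mutual best reply is (A, c1), giving (-5, -6).
Player 2 earns -7 sequentially versus -6 at the Nash outcome: worse off.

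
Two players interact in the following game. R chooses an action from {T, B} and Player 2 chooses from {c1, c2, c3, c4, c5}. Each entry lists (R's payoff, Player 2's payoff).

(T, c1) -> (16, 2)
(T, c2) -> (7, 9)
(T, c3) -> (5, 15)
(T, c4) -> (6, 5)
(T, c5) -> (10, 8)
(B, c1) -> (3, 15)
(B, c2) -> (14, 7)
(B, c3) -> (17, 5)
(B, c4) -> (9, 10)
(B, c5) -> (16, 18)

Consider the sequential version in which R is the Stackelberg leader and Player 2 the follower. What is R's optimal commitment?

Backward induction with R moving first.
- T: Player 2 compares 2, 9, 15, 5, 8 and picks c3; R would get 5.
- B: Player 2 compares 15, 7, 5, 10, 18 and picks c5; R would get 16.
Among 5, 16, the best is 16 at B. Subgame-perfect outcome: (B, c5) with payoffs (16, 18).

B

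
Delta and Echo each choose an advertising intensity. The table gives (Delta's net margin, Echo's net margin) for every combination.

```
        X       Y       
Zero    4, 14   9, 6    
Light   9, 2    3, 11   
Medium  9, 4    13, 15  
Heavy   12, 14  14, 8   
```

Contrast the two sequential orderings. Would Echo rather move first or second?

If Delta leads: Echo's best replies are Zero→X, Light→Y, Medium→Y, Heavy→X; Delta's induced payoffs 4, 3, 13, 12; outcome (Medium, Y), payoffs (13, 15).
If Echo leads: Delta's best replies are X→Heavy, Y→Heavy; Echo's induced payoffs 14, 8; outcome (Heavy, X), payoffs (12, 14).
Echo gets 14 moving first and 15 moving second, so Echo prefers to move second.

second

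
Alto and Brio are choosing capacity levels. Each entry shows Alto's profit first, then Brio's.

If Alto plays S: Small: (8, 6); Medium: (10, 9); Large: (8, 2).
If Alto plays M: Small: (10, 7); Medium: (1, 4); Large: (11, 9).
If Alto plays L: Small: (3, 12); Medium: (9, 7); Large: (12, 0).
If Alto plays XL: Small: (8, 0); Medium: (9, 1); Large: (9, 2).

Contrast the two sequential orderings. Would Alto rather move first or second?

If Alto leads: Brio's best replies are S→Medium, M→Large, L→Small, XL→Large; Alto's induced payoffs 10, 11, 3, 9; outcome (M, Large), payoffs (11, 9).
If Brio leads: Alto's best replies are Small→M, Medium→S, Large→L; Brio's induced payoffs 7, 9, 0; outcome (S, Medium), payoffs (10, 9).
Alto gets 11 moving first and 10 moving second, so Alto prefers to move first.

first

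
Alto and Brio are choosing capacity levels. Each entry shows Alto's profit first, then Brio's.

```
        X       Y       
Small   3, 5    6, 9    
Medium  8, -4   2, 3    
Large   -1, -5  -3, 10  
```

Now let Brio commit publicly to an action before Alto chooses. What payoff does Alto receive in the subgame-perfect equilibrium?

Work backward from Alto's decision.
- X → Alto plays Medium (best of 3, 8, -1); Brio gets -4.
- Y → Alto plays Small (best of 6, 2, -3); Brio gets 9.
Maximizing over -4, 9, Brio chooses Y. Subgame-perfect outcome: (Small, Y) with payoffs (6, 9).

6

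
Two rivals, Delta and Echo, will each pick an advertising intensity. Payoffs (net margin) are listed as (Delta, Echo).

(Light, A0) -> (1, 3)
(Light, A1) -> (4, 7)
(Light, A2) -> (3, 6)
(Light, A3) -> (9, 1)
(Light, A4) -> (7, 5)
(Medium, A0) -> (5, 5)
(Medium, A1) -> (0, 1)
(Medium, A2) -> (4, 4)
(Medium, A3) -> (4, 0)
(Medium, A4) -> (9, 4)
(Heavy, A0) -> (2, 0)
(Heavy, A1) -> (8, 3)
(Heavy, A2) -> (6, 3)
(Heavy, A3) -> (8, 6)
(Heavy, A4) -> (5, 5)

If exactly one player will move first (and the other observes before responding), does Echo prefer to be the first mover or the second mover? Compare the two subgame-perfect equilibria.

If Delta leads: Echo's best replies are Light→A1, Medium→A0, Heavy→A3; Delta's induced payoffs 4, 5, 8; outcome (Heavy, A3), payoffs (8, 6).
If Echo leads: Delta's best replies are A0→Medium, A1→Heavy, A2→Heavy, A3→Light, A4→Medium; Echo's induced payoffs 5, 3, 3, 1, 4; outcome (Medium, A0), payoffs (5, 5).
Echo gets 5 moving first and 6 moving second, so Echo prefers to move second.

second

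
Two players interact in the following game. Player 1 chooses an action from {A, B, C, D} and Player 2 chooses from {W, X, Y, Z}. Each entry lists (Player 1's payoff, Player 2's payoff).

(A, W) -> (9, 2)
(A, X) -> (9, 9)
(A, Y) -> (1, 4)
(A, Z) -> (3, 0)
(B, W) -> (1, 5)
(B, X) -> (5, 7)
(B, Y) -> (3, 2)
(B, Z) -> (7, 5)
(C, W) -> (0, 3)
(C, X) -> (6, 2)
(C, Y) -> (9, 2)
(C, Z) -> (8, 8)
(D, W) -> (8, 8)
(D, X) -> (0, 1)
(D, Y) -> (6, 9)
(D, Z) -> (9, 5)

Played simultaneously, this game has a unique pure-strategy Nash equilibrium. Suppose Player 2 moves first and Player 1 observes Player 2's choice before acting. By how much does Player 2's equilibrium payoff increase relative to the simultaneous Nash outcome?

Player 1 best-responds to each possible Player 2 move:
- W: Player 1 compares 9, 1, 0, 8 and picks A; Player 2 would get 2.
- X: Player 1 compares 9, 5, 6, 0 and picks A; Player 2 would get 9.
- Y: Player 1 compares 1, 3, 9, 6 and picks C; Player 2 would get 2.
- Z: Player 1 compares 3, 7, 8, 9 and picks D; Player 2 would get 5.
Maximizing over 2, 9, 2, 5, Player 2 chooses X. Subgame-perfect outcome: (A, X) with payoffs (9, 9).
Under simultaneous play:
Player 1's best replies: W→A; X→A; Y→C; Z→D.
Player 2's best replies: A→X; B→X; C→Z; D→Y.
The unique mutual best reply is (A, X), giving (9, 9).
Player 2's commitment gain: 9 − 9 = 0.

0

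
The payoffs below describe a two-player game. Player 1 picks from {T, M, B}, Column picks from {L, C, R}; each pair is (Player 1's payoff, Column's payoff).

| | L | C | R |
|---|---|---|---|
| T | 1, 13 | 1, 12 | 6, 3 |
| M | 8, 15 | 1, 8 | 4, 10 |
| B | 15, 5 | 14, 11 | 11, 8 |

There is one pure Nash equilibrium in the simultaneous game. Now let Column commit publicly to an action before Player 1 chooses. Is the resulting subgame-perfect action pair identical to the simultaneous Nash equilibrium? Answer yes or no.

yes

Player 1 best-responds to each possible Column move:
- L: BR = B, leader payoff 5.
- C: BR = B, leader payoff 11.
- R: BR = B, leader payoff 8.
Among 5, 11, 8, the best is 11 at C. Subgame-perfect outcome: (B, C) with payoffs (14, 11).
Under simultaneous play:
Player 1's best replies: L→B; C→B; R→B.
Column's best replies: T→L; M→L; B→C.
The unique mutual best reply is (B, C), giving (14, 11).
Sequential outcome (B, C) coincides with the Nash profile (B, C).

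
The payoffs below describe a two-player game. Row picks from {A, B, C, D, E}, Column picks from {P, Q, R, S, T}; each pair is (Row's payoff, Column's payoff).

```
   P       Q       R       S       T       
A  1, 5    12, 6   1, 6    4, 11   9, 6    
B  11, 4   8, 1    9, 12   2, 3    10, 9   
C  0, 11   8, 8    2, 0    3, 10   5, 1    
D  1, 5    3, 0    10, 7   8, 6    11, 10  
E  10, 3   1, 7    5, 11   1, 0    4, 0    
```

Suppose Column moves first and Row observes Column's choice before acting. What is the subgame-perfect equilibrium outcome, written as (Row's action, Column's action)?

Solve by backward induction (Column leads).
- P → Row plays B (best of 1, 11, 0, 1, 10); Column gets 4.
- Q → Row plays A (best of 12, 8, 8, 3, 1); Column gets 6.
- R → Row plays D (best of 1, 9, 2, 10, 5); Column gets 7.
- S → Row plays D (best of 4, 2, 3, 8, 1); Column gets 6.
- T → Row plays D (best of 9, 10, 5, 11, 4); Column gets 10.
Maximizing over 4, 6, 7, 6, 10, Column chooses T. Subgame-perfect outcome: (D, T) with payoffs (11, 10).

(D, T)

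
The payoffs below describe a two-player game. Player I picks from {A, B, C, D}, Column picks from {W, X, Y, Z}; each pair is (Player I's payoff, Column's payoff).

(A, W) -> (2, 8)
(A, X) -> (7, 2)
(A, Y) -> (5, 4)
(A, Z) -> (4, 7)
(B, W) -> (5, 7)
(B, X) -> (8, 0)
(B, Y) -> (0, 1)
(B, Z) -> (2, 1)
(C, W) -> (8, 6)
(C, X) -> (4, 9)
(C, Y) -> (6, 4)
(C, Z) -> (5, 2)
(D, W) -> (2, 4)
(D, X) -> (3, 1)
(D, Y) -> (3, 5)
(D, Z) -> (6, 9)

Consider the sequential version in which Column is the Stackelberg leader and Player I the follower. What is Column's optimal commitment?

Solve by backward induction (Column leads).
- W → Player I plays C (best of 2, 5, 8, 2); Column gets 6.
- X → Player I plays B (best of 7, 8, 4, 3); Column gets 0.
- Y → Player I plays C (best of 5, 0, 6, 3); Column gets 4.
- Z → Player I plays D (best of 4, 2, 5, 6); Column gets 9.
Maximizing over 6, 0, 4, 9, Column chooses Z. Subgame-perfect outcome: (D, Z) with payoffs (6, 9).

Z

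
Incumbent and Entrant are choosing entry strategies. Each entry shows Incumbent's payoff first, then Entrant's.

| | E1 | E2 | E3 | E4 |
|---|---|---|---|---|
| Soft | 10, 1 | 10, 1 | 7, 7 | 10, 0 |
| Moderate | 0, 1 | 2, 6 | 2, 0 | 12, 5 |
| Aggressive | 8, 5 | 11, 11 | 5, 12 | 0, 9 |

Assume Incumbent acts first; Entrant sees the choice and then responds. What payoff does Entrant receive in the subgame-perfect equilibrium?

Entrant best-responds to each possible Incumbent move:
- Soft: BR = E3, leader payoff 7.
- Moderate: BR = E2, leader payoff 2.
- Aggressive: BR = E3, leader payoff 5.
Incumbent's induced payoffs are 7, 2, 5, so Incumbent commits to Soft. Subgame-perfect outcome: (Soft, E3) with payoffs (7, 7).

7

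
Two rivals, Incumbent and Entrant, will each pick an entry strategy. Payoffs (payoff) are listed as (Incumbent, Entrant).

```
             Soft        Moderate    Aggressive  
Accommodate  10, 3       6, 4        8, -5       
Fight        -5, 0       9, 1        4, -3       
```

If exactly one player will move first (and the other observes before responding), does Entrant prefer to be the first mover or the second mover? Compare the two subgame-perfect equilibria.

first

If Incumbent leads: Entrant's best replies are Accommodate→Moderate, Fight→Moderate; Incumbent's induced payoffs 6, 9; outcome (Fight, Moderate), payoffs (9, 1).
If Entrant leads: Incumbent's best replies are Soft→Accommodate, Moderate→Fight, Aggressive→Accommodate; Entrant's induced payoffs 3, 1, -5; outcome (Accommodate, Soft), payoffs (10, 3).
Entrant gets 3 moving first and 1 moving second, so Entrant prefers to move first.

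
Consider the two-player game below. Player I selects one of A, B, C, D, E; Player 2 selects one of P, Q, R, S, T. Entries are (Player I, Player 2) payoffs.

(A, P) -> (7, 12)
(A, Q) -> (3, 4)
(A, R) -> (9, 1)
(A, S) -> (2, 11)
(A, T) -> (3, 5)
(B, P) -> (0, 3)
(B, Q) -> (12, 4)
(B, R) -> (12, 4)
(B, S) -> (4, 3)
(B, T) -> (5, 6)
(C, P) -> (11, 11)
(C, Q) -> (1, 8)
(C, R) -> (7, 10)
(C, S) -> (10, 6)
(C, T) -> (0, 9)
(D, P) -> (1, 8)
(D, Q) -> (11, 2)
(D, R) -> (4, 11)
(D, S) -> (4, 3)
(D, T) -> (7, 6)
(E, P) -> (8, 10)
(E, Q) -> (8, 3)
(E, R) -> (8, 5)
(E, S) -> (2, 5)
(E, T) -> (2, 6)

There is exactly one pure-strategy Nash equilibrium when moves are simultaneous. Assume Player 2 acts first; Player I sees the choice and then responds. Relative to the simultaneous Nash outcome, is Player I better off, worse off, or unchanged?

Player I best-responds to each possible Player 2 move:
- P → Player I plays C (best of 7, 0, 11, 1, 8); Player 2 gets 11.
- Q → Player I plays B (best of 3, 12, 1, 11, 8); Player 2 gets 4.
- R → Player I plays B (best of 9, 12, 7, 4, 8); Player 2 gets 4.
- S → Player I plays C (best of 2, 4, 10, 4, 2); Player 2 gets 6.
- T → Player I plays D (best of 3, 5, 0, 7, 2); Player 2 gets 6.
Among 11, 4, 4, 6, 6, the best is 11 at P. Subgame-perfect outcome: (C, P) with payoffs (11, 11).
For the simultaneous game, intersect best replies.
Player I's best replies: P→C; Q→B; R→B; S→C; T→D.
Player 2's best replies: A→P; B→T; C→P; D→R; E→P.
The unique mutual best reply is (C, P), giving (11, 11).
Player I earns 11 sequentially versus 11 at the Nash outcome: unchanged.

unchanged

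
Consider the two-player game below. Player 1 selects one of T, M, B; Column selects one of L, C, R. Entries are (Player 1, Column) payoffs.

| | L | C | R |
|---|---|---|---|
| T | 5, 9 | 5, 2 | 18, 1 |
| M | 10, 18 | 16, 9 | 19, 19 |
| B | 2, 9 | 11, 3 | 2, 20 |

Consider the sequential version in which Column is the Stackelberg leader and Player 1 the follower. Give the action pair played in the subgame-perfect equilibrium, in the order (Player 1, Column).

Player 1 best-responds to each possible Column move:
- L: BR = M, leader payoff 18.
- C: BR = M, leader payoff 9.
- R: BR = M, leader payoff 19.
Maximizing over 18, 9, 19, Column chooses R. Subgame-perfect outcome: (M, R) with payoffs (19, 19).

(M, R)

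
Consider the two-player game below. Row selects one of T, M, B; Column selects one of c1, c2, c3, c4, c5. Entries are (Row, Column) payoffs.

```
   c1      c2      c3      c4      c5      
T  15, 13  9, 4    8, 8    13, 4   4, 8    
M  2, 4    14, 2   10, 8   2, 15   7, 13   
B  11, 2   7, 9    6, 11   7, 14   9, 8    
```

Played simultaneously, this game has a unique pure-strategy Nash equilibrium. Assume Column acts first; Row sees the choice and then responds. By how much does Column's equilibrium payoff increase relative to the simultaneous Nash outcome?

0

Row best-responds to each possible Column move:
- c1: Row compares 15, 2, 11 and picks T; Column would get 13.
- c2: Row compares 9, 14, 7 and picks M; Column would get 2.
- c3: Row compares 8, 10, 6 and picks M; Column would get 8.
- c4: Row compares 13, 2, 7 and picks T; Column would get 4.
- c5: Row compares 4, 7, 9 and picks B; Column would get 8.
Maximizing over 13, 2, 8, 4, 8, Column chooses c1. Subgame-perfect outcome: (T, c1) with payoffs (15, 13).
Under simultaneous play:
Row's best replies: c1→T; c2→M; c3→M; c4→T; c5→B.
Column's best replies: T→c1; M→c4; B→c4.
Only (T, c1) has each player best-responding; Nash payoffs (15, 13).
Column's commitment gain: 13 − 13 = 0.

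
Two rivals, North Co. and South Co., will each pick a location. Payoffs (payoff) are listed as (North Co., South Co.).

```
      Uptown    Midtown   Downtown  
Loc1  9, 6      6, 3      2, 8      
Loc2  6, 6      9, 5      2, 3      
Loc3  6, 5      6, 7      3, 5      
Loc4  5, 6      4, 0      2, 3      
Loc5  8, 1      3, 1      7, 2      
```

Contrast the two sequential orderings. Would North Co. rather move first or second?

second

If North Co. leads: South Co.'s best replies are Loc1→Downtown, Loc2→Uptown, Loc3→Midtown, Loc4→Uptown, Loc5→Downtown; North Co.'s induced payoffs 2, 6, 6, 5, 7; outcome (Loc5, Downtown), payoffs (7, 2).
If South Co. leads: North Co.'s best replies are Uptown→Loc1, Midtown→Loc2, Downtown→Loc5; South Co.'s induced payoffs 6, 5, 2; outcome (Loc1, Uptown), payoffs (9, 6).
North Co. gets 7 moving first and 9 moving second, so North Co. prefers to move second.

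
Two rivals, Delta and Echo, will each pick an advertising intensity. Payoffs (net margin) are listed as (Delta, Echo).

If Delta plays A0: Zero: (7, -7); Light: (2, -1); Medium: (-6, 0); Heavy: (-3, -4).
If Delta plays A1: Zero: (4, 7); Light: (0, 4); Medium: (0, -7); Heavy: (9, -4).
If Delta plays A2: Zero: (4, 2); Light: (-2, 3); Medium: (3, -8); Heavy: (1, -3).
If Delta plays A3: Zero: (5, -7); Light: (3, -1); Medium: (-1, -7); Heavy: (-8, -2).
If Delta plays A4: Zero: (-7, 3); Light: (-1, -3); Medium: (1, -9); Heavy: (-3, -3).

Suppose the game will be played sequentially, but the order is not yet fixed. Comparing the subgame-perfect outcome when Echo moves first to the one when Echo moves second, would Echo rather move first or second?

If Delta leads: Echo's best replies are A0→Medium, A1→Zero, A2→Light, A3→Light, A4→Zero; Delta's induced payoffs -6, 4, -2, 3, -7; outcome (A1, Zero), payoffs (4, 7).
If Echo leads: Delta's best replies are Zero→A0, Light→A3, Medium→A2, Heavy→A1; Echo's induced payoffs -7, -1, -8, -4; outcome (A3, Light), payoffs (3, -1).
Echo gets -1 moving first and 7 moving second, so Echo prefers to move second.

second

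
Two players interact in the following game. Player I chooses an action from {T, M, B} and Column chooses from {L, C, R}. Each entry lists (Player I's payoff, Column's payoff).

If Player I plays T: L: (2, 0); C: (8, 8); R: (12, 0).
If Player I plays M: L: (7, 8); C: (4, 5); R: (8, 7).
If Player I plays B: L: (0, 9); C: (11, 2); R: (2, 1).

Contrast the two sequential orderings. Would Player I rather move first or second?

first

If Player I leads: Column's best replies are T→C, M→L, B→L; Player I's induced payoffs 8, 7, 0; outcome (T, C), payoffs (8, 8).
If Column leads: Player I's best replies are L→M, C→B, R→T; Column's induced payoffs 8, 2, 0; outcome (M, L), payoffs (7, 8).
Player I gets 8 moving first and 7 moving second, so Player I prefers to move first.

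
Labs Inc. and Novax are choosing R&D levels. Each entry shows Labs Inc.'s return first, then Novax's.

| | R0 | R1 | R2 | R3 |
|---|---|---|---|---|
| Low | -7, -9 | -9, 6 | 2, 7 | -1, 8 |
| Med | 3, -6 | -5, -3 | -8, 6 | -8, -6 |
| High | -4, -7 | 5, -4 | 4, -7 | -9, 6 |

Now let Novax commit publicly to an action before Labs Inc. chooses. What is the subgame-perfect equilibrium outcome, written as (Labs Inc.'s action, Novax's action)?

Solve by backward induction (Novax leads).
- R0: BR = Med, leader payoff -6.
- R1: BR = High, leader payoff -4.
- R2: BR = High, leader payoff -7.
- R3: BR = Low, leader payoff 8.
Novax's induced payoffs are -6, -4, -7, 8, so Novax commits to R3. Subgame-perfect outcome: (Low, R3) with payoffs (-1, 8).

(Low, R3)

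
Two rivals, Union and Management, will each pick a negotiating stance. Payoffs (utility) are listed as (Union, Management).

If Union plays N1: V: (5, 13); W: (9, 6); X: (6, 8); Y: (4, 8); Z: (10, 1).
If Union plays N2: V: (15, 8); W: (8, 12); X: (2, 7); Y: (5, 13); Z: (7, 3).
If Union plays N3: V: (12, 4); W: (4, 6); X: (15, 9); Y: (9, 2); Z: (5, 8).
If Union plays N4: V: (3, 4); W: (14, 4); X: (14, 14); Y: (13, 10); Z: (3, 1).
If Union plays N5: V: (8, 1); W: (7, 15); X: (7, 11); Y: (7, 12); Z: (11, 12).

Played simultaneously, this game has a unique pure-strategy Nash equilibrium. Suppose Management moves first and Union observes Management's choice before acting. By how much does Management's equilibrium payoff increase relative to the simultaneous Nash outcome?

Backward induction with Management moving first.
- V: Union compares 5, 15, 12, 3, 8 and picks N2; Management would get 8.
- W: Union compares 9, 8, 4, 14, 7 and picks N4; Management would get 4.
- X: Union compares 6, 2, 15, 14, 7 and picks N3; Management would get 9.
- Y: Union compares 4, 5, 9, 13, 7 and picks N4; Management would get 10.
- Z: Union compares 10, 7, 5, 3, 11 and picks N5; Management would get 12.
Management's induced payoffs are 8, 4, 9, 10, 12, so Management commits to Z. Subgame-perfect outcome: (N5, Z) with payoffs (11, 12).
Under simultaneous play:
Union's best replies: V→N2; W→N4; X→N3; Y→N4; Z→N5.
Management's best replies: N1→V; N2→Y; N3→X; N4→X; N5→W.
Only (N3, X) has each player best-responding; Nash payoffs (15, 9).
Management's commitment gain: 12 − 9 = 3.

3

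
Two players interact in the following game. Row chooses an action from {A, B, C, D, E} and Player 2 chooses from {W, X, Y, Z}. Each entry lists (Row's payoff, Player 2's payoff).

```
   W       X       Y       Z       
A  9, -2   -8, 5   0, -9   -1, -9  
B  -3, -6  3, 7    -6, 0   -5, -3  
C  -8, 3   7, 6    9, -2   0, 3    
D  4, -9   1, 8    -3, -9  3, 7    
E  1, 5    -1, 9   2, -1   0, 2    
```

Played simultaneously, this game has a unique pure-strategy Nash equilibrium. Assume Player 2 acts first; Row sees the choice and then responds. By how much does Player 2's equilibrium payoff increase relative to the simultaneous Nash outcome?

1

Backward induction with Player 2 moving first.
- W: Row compares 9, -3, -8, 4, 1 and picks A; Player 2 would get -2.
- X: Row compares -8, 3, 7, 1, -1 and picks C; Player 2 would get 6.
- Y: Row compares 0, -6, 9, -3, 2 and picks C; Player 2 would get -2.
- Z: Row compares -1, -5, 0, 3, 0 and picks D; Player 2 would get 7.
Among -2, 6, -2, 7, the best is 7 at Z. Subgame-perfect outcome: (D, Z) with payoffs (3, 7).
Now find the simultaneous Nash equilibrium.
Row's best replies: W→A; X→C; Y→C; Z→D.
Player 2's best replies: A→X; B→X; C→X; D→X; E→X.
The unique mutual best reply is (C, X), giving (7, 6).
Player 2's commitment gain: 7 − 6 = 1.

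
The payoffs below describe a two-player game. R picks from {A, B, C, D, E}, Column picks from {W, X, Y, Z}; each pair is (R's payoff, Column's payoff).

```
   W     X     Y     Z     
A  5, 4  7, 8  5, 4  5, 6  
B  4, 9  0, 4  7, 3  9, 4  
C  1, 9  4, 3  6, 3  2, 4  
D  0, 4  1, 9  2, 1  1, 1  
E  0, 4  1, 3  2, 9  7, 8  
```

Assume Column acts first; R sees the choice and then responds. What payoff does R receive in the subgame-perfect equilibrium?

7

R best-responds to each possible Column move:
- W: BR = A, leader payoff 4.
- X: BR = A, leader payoff 8.
- Y: BR = B, leader payoff 3.
- Z: BR = B, leader payoff 4.
Maximizing over 4, 8, 3, 4, Column chooses X. Subgame-perfect outcome: (A, X) with payoffs (7, 8).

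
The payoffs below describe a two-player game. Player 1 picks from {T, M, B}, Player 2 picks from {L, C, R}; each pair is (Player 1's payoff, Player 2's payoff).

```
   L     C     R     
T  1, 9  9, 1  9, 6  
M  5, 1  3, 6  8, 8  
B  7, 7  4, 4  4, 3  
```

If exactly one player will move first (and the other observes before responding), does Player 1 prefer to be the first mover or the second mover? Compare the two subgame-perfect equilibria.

If Player 1 leads: Player 2's best replies are T→L, M→R, B→L; Player 1's induced payoffs 1, 8, 7; outcome (M, R), payoffs (8, 8).
If Player 2 leads: Player 1's best replies are L→B, C→T, R→T; Player 2's induced payoffs 7, 1, 6; outcome (B, L), payoffs (7, 7).
Player 1 gets 8 moving first and 7 moving second, so Player 1 prefers to move first.

first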